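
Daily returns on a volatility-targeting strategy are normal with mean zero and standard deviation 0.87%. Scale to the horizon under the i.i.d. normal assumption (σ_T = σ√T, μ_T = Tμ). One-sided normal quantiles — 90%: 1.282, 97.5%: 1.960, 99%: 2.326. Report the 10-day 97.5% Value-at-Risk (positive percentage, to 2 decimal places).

5.39%

σ_{10d} = 0.87% × √10 = 2.751%.
VaR = 1.960 × 2.751% = 5.392%.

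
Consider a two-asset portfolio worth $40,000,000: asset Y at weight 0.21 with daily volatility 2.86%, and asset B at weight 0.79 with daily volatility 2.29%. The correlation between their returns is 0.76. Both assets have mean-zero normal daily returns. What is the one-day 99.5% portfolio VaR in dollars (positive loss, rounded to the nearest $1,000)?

σ_p² = 0.21²·2.86² + 0.79²·2.29² + 2·0.76·0.21·0.79·2.86·2.29 = 5.2851 (%²).
σ_p = √5.2851 = 2.299%.
At 99.5%, z = 2.576.
VaR = 2.576 × 2.299% = 5.922%; on $40,000,000 that is $2,368,800.

$2,369,000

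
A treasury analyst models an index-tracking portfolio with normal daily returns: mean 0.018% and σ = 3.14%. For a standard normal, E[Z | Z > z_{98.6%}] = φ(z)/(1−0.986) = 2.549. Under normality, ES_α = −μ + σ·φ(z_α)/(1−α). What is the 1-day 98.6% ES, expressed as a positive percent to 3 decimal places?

7.986%

ES = −(0.018%) + 3.14% × 2.549 = 7.986%.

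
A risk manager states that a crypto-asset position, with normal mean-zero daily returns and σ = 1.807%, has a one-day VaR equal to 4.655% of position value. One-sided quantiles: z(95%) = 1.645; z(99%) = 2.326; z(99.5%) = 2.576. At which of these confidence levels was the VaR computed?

99.5%

Implied z = VaR/σ = 4.655 / 1.807 = 2.576.
This matches z(99.5%) = 2.576.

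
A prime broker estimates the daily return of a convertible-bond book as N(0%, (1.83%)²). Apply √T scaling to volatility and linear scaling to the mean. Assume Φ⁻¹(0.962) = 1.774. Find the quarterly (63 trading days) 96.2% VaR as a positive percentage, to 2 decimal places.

σ_{63d} = 1.83% × √63 = 14.525%.
VaR = 1.774 × 14.525% = 25.767%.

25.77%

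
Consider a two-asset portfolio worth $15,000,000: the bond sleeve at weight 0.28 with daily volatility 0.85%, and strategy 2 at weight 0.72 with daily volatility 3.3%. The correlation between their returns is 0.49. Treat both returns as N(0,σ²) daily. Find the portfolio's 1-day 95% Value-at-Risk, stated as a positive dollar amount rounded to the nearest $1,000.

σ_p² = 0.28²·0.85² + 0.72²·3.3² + 2·0.49·0.28·0.72·0.85·3.3 = 6.2562 (%²).
σ_p = √6.2562 = 2.501%.
At 95%, z = 1.645.
VaR = 1.645 × 2.501% = 4.114%; on $15,000,000 that is $617,100.

$617,000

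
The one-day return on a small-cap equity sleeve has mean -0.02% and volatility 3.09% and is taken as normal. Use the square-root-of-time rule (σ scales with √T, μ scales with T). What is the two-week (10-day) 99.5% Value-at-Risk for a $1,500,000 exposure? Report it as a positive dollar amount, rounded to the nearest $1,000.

At 99.5%, z = 2.576.
σ_{10d} = 3.09% × √10 = 9.771%; μ_{10d} = 10 × -0.02% = -0.200%.
VaR = −(-0.200%) + 2.576 × 9.771% = 25.370%.
On $1,500,000: 0.25370 × $1,500,000 = $380,550.

$381,000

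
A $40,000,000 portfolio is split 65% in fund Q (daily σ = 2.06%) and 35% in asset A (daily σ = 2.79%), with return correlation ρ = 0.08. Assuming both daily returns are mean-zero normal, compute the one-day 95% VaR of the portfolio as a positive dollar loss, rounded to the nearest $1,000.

σ_p² = 0.65²·2.06² + 0.35²·2.79² + 2·0.08·0.65·0.35·2.06·2.79 = 2.9557 (%²).
σ_p = √2.9557 = 1.719%.
At 95%, z = 1.645.
VaR = 1.645 × 1.719% = 2.828%; on $40,000,000 that is $1,131,200.

$1,131,000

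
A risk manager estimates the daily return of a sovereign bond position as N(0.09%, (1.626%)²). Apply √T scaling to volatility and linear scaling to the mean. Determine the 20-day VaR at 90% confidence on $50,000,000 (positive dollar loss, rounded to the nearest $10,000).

$3,760,000

At 90%, z = 1.282.
σ_{20d} = 1.626% × √20 = 7.272%; μ_{20d} = 20 × 0.09% = 1.800%.
VaR = −(1.800%) + 1.282 × 7.272% = 7.523%.
On $50,000,000: 0.07523 × $50,000,000 = $3,761,500.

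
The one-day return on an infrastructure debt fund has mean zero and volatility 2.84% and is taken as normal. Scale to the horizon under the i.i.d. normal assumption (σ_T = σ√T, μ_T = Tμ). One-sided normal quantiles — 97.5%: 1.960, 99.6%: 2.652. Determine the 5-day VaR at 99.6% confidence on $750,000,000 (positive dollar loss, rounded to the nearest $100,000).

$126,300,000

σ_{5d} = 2.84% × √5 = 6.350%.
VaR = 2.652 × 6.350% = 16.840%.
On $750,000,000: 0.16840 × $750,000,000 = $126,300,000.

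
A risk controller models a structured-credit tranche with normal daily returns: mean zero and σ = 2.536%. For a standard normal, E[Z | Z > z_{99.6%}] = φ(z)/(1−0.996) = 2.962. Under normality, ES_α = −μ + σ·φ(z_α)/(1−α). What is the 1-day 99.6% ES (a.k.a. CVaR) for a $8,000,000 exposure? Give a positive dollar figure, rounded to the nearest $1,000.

$601,000

ES = 2.536% × 2.962 = 7.512%.
On $8,000,000: 0.07512 × $8,000,000 = $600,960.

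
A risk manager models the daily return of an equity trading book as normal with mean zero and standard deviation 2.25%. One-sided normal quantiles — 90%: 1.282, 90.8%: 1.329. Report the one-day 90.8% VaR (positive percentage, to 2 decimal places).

VaR = z·σ = 1.329 × 2.25% = 2.990%.

2.99%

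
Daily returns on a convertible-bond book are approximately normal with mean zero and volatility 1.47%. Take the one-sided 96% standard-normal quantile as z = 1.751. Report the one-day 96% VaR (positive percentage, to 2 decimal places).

2.57%

VaR = z·σ = 1.751 × 1.47% = 2.574%.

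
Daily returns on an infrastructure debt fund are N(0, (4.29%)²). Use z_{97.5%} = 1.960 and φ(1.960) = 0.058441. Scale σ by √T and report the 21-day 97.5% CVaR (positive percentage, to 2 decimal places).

45.96%

σ_{21d} = 4.29% × √21 = 19.659%.
ES multiplier = φ(z)/(1−α) = 0.058441/0.025 = 2.338.
ES = 19.659% × 2.338 = 45.963%.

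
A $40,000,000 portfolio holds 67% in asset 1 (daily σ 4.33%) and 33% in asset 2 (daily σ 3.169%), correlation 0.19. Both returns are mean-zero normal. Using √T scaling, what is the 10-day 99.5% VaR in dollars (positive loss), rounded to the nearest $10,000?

$10,640,000

σ_p = √(0.67²·4.33² + 0.33²·3.169² + 2·0.19·0.67·0.33·4.33·3.169) = 3.265%.
σ_{10d} = 3.265% × √10 = 10.325%.
z(99.5%) = 2.576.
VaR = 2.576 × 10.325% = 26.597%; on $40,000,000 that is $10,638,800.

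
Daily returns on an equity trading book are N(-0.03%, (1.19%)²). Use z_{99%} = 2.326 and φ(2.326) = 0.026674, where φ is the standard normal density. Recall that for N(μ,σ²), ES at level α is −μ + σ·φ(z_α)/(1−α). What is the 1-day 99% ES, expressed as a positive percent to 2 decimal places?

3.20%

Tail multiplier: φ(z)/(1−α) = 0.026674 / 0.01 = 2.667.
ES = −(-0.03%) + 1.19% × 2.667 = 3.204%.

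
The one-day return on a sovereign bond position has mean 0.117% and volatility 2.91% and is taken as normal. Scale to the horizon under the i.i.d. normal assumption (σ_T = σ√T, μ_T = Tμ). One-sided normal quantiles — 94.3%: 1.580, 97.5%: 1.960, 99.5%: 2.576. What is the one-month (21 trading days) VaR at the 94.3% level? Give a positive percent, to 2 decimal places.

18.61%

σ_{21d} = 2.91% × √21 = 13.335%; μ_{21d} = 21 × 0.117% = 2.457%.
VaR = −(2.457%) + 1.580 × 13.335% = 18.612%.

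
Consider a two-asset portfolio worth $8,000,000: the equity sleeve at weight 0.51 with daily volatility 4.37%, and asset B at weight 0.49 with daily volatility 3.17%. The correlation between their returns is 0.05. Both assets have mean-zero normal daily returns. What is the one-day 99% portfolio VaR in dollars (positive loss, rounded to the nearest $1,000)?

σ_p² = 0.51²·4.37² + 0.49²·3.17² + 2·0.05·0.51·0.49·4.37·3.17 = 7.7260 (%²).
σ_p = √7.7260 = 2.780%.
At 99%, z = 2.326.
VaR = 2.326 × 2.780% = 6.466%; on $8,000,000 that is $517,280.

$517,000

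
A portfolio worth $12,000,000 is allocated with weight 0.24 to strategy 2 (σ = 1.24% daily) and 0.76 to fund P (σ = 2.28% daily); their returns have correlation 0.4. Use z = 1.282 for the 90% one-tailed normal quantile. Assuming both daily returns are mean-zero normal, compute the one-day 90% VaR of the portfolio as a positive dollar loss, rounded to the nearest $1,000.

$288,000

σ_p² = 0.24²·1.24² + 0.76²·2.28² + 2·0.4·0.24·0.76·1.24·2.28 = 3.5037 (%²).
σ_p = √3.5037 = 1.872%.
VaR = 1.282 × 1.872% = 2.400%; on $12,000,000 that is $288,000.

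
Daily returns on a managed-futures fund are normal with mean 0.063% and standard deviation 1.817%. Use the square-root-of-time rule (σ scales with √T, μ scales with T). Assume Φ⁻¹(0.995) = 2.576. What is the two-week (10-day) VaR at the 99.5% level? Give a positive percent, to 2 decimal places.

σ_{10d} = 1.817% × √10 = 5.746%; μ_{10d} = 10 × 0.063% = 0.630%.
VaR = −(0.630%) + 2.576 × 5.746% = 14.172%.

14.17%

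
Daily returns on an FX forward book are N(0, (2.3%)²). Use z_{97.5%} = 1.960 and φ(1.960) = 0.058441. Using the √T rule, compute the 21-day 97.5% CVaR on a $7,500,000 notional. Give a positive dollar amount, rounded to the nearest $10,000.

$1,850,000

σ_{21d} = 2.3% × √21 = 10.540%.
ES multiplier = φ(z)/(1−α) = 0.058441/0.025 = 2.338.
ES = 10.540% × 2.338 = 24.643%; on $7,500,000: $1,848,225.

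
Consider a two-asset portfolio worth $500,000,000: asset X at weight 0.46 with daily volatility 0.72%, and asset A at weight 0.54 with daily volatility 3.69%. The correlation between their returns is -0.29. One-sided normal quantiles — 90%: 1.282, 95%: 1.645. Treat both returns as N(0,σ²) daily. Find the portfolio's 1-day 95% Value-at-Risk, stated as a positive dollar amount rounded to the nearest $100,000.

$15,800,000

σ_p² = 0.46²·0.72² + 0.54²·3.69² + 2·-0.29·0.46·0.54·0.72·3.69 = 3.6974 (%²).
σ_p = √3.6974 = 1.923%.
VaR = 1.645 × 1.923% = 3.163%; on $500,000,000 that is $15,815,000.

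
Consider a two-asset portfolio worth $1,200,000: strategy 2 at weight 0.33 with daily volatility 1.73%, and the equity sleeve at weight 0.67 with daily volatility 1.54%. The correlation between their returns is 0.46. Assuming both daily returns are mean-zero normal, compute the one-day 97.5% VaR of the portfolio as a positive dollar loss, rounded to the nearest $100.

$32,700

σ_p² = 0.33²·1.73² + 0.67²·1.54² + 2·0.46·0.33·0.67·1.73·1.54 = 1.9325 (%²).
σ_p = √1.9325 = 1.390%.
At 97.5%, z = 1.960.
VaR = 1.960 × 1.390% = 2.724%; on $1,200,000 that is $32,688.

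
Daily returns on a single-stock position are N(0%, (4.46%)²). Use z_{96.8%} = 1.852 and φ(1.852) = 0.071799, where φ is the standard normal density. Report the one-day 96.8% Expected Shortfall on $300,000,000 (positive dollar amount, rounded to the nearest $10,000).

Tail multiplier: φ(z)/(1−α) = 0.071799 / 0.032 = 2.244.
ES = 4.46% × 2.244 = 10.008%.
On $300,000,000: 0.10008 × $300,000,000 = $30,024,000.

$30,020,000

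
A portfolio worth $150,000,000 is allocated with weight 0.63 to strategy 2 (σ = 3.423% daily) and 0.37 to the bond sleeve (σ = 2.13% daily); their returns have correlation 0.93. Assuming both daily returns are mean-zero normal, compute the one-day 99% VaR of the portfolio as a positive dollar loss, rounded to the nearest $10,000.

$10,130,000

σ_p² = 0.63²·3.423² + 0.37²·2.13² + 2·0.93·0.63·0.37·3.423·2.13 = 8.4327 (%²).
σ_p = √8.4327 = 2.904%.
At 99%, z = 2.326.
VaR = 2.326 × 2.904% = 6.755%; on $150,000,000 that is $10,132,500.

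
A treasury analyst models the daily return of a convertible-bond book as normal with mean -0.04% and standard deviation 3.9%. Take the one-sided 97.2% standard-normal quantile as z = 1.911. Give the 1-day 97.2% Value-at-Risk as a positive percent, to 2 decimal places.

7.49%

VaR = −μ + z·σ = −(-0.04%) + 1.911 × 3.9% = 7.493%.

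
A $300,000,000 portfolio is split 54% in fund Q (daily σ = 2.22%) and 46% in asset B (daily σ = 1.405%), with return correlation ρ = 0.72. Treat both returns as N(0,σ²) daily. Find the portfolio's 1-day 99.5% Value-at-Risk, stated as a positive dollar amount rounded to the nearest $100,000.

$13,300,000

σ_p² = 0.54²·2.22² + 0.46²·1.405² + 2·0.72·0.54·0.46·2.22·1.405 = 2.9705 (%²).
σ_p = √2.9705 = 1.724%.
At 99.5%, z = 2.576.
VaR = 2.576 × 1.724% = 4.441%; on $300,000,000 that is $13,323,000.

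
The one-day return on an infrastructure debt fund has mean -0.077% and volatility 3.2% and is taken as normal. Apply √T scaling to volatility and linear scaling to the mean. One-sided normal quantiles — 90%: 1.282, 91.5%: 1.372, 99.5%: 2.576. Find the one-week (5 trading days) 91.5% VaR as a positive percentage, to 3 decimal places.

σ_{5d} = 3.2% × √5 = 7.155%; μ_{5d} = 5 × -0.077% = -0.385%.
VaR = −(-0.385%) + 1.372 × 7.155% = 10.202%.

10.202%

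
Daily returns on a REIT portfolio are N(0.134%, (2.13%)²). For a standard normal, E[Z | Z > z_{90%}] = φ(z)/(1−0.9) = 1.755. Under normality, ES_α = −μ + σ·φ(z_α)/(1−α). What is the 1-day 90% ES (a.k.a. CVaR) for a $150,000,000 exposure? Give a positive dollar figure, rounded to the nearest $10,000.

$5,410,000

ES = −(0.134%) + 2.13% × 1.755 = 3.604%.
On $150,000,000: 0.03604 × $150,000,000 = $5,406,000.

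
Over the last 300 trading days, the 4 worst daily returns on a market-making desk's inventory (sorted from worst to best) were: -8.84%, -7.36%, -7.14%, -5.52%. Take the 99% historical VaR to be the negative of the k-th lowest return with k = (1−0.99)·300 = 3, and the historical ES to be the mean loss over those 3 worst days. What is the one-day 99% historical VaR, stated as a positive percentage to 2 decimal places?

7.14%

k = 3; the 3rd lowest return is -7.14%, so VaR = 7.14%.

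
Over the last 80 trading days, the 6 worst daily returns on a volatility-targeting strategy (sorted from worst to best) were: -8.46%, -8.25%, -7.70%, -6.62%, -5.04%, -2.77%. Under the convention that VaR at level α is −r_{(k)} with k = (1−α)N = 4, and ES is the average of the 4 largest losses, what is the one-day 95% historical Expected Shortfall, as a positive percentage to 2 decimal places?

7.76%

The 4 worst returns sum to -31.03%.
ES = −(-31.03%) / 4 = 7.7575% ≈ 7.76%.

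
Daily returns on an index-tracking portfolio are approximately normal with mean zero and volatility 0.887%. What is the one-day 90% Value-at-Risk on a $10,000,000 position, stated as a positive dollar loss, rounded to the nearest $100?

At 90% one-sided, z = 1.282.
VaR = z·σ = 1.282 × 0.887% = 1.137%.
On $10,000,000: 0.01137 × $10,000,000 = $113,700.

$113,700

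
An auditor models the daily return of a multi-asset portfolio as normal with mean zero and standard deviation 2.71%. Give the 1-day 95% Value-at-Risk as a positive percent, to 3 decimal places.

At 95% one-sided, z = 1.645.
VaR = z·σ = 1.645 × 2.71% = 4.458%.

4.458%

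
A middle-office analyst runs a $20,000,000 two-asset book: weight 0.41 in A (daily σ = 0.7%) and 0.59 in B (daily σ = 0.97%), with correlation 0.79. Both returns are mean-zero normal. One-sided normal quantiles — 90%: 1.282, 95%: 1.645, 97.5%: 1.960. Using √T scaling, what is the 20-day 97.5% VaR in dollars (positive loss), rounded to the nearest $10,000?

$1,430,000

σ_p = √(0.41²·0.7² + 0.59²·0.97² + 2·0.79·0.41·0.59·0.7·0.97) = 0.818%.
σ_{20d} = 0.818% × √20 = 3.658%.
VaR = 1.960 × 3.658% = 7.170%; on $20,000,000 that is $1,434,000.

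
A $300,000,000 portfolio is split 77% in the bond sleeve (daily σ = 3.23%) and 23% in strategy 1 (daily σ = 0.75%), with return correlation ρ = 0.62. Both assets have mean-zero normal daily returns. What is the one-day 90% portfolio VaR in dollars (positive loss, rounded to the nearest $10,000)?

σ_p² = 0.77²·3.23² + 0.23²·0.75² + 2·0.62·0.77·0.23·3.23·0.75 = 6.7474 (%²).
σ_p = √6.7474 = 2.598%.
At 90%, z = 1.282.
VaR = 1.282 × 2.598% = 3.331%; on $300,000,000 that is $9,993,000.

$9,990,000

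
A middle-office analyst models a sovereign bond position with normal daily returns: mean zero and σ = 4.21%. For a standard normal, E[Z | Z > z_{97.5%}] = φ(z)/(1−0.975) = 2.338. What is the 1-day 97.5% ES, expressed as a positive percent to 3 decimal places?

ES = 4.21% × 2.338 = 9.843%.

9.843%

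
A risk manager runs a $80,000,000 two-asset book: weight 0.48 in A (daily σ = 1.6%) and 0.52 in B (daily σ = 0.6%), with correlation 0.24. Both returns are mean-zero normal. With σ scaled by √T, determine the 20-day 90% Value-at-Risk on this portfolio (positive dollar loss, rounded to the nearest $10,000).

σ_p = √(0.48²·1.6² + 0.52²·0.6² + 2·0.24·0.48·0.52·1.6·0.6) = 0.896%.
σ_{20d} = 0.896% × √20 = 4.007%.
z(90%) = 1.282.
VaR = 1.282 × 4.007% = 5.137%; on $80,000,000 that is $4,109,600.

$4,110,000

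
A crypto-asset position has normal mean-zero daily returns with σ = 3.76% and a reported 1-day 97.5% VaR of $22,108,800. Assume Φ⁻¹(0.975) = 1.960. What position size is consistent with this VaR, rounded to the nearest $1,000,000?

$300,000,000

VaR as a fraction of value: z·σ = 1.960 × 3.76% = 7.3696%.
Position = $22,108,800 / 0.073696 = $300,000,000.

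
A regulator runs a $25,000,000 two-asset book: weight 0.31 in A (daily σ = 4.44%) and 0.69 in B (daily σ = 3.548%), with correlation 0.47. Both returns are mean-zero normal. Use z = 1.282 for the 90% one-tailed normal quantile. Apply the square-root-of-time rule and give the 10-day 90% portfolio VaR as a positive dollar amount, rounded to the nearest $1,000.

$3,370,000

σ_p = √(0.31²·4.44² + 0.69²·3.548² + 2·0.47·0.31·0.69·4.44·3.548) = 3.325%.
σ_{10d} = 3.325% × √10 = 10.515%.
VaR = 1.282 × 10.515% = 13.480%; on $25,000,000 that is $3,370,000.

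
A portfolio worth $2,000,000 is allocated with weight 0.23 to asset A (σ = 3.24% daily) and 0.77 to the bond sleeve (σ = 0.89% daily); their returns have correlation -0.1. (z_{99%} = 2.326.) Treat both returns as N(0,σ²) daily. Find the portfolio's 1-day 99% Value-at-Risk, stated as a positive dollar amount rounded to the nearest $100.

$44,700

σ_p² = 0.23²·3.24² + 0.77²·0.89² + 2·-0.1·0.23·0.77·3.24·0.89 = 0.9228 (%²).
σ_p = √0.9228 = 0.961%.
VaR = 2.326 × 0.961% = 2.235%; on $2,000,000 that is $44,700.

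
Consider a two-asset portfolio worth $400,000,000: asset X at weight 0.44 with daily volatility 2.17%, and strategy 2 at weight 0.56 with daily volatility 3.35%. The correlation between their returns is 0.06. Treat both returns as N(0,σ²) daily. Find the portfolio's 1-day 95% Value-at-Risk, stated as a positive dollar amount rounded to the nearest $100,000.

σ_p² = 0.44²·2.17² + 0.56²·3.35² + 2·0.06·0.44·0.56·2.17·3.35 = 4.6460 (%²).
σ_p = √4.6460 = 2.155%.
At 95%, z = 1.645.
VaR = 1.645 × 2.155% = 3.545%; on $400,000,000 that is $14,180,000.

$14,200,000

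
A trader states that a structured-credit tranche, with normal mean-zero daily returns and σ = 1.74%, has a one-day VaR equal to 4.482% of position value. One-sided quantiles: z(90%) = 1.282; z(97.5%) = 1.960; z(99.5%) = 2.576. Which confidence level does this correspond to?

Implied z = VaR/σ = 4.482 / 1.74 = 2.576.
This matches z(99.5%) = 2.576.

99.5%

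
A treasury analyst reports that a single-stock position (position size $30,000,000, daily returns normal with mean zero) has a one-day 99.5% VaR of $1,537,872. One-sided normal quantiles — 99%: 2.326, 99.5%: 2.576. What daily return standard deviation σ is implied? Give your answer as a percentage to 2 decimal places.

1.99%

VaR as a fraction: $1,537,872 / $30,000,000 = 5.126%.
σ = VaR / z = 5.126% / 2.576 = 1.990%.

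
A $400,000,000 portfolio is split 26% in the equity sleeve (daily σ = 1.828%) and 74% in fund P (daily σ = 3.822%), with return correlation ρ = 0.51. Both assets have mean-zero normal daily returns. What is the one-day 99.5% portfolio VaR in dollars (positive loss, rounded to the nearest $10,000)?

$31,920,000

σ_p² = 0.26²·1.828² + 0.74²·3.822² + 2·0.51·0.26·0.74·1.828·3.822 = 9.5962 (%²).
σ_p = √9.5962 = 3.098%.
At 99.5%, z = 2.576.
VaR = 2.576 × 3.098% = 7.980%; on $400,000,000 that is $31,920,000.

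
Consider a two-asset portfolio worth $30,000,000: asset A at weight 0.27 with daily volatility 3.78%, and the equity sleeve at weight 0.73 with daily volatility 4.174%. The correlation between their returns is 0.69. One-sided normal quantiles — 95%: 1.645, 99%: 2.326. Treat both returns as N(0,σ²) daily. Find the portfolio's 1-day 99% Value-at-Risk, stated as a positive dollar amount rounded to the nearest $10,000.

$2,670,000

σ_p² = 0.27²·3.78² + 0.73²·4.174² + 2·0.69·0.27·0.73·3.78·4.174 = 14.6175 (%²).
σ_p = √14.6175 = 3.823%.
VaR = 2.326 × 3.823% = 8.892%; on $30,000,000 that is $2,667,600.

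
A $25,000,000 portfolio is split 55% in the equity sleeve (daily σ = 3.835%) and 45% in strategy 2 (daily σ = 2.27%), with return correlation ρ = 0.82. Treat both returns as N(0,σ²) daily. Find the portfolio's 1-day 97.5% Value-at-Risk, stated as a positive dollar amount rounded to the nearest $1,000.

σ_p² = 0.55²·3.835² + 0.45²·2.27² + 2·0.82·0.55·0.45·3.835·2.27 = 9.0259 (%²).
σ_p = √9.0259 = 3.004%.
At 97.5%, z = 1.960.
VaR = 1.960 × 3.004% = 5.888%; on $25,000,000 that is $1,472,000.

$1,472,000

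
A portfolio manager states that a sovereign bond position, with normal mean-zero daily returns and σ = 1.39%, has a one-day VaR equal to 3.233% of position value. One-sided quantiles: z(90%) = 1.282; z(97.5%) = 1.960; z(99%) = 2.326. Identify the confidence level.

99%

Implied z = VaR/σ = 3.233 / 1.39 = 2.326.
This matches z(99%) = 2.326.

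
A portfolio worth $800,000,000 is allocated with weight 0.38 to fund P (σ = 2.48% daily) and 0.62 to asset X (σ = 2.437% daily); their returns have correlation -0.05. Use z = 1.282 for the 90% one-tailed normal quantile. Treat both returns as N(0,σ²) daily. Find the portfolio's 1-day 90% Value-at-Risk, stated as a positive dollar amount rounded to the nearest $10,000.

σ_p² = 0.38²·2.48² + 0.62²·2.437² + 2·-0.05·0.38·0.62·2.48·2.437 = 3.0287 (%²).
σ_p = √3.0287 = 1.740%.
VaR = 1.282 × 1.740% = 2.231%; on $800,000,000 that is $17,848,000.

$17,850,000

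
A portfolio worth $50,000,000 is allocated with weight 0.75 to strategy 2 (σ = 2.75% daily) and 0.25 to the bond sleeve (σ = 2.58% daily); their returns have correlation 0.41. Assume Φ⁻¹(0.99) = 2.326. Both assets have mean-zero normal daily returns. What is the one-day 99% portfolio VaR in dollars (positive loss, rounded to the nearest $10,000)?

$2,790,000

σ_p² = 0.75²·2.75² + 0.25²·2.58² + 2·0.41·0.75·0.25·2.75·2.58 = 5.7608 (%²).
σ_p = √5.7608 = 2.400%.
VaR = 2.326 × 2.400% = 5.582%; on $50,000,000 that is $2,791,000.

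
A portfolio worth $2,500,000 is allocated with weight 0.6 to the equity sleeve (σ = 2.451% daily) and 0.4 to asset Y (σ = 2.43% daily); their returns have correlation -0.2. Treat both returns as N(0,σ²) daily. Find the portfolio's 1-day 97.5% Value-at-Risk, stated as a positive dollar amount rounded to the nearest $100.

$78,000

σ_p² = 0.6²·2.451² + 0.4²·2.43² + 2·-0.2·0.6·0.4·2.451·2.43 = 2.5357 (%²).
σ_p = √2.5357 = 1.592%.
At 97.5%, z = 1.960.
VaR = 1.960 × 1.592% = 3.120%; on $2,500,000 that is $78,000.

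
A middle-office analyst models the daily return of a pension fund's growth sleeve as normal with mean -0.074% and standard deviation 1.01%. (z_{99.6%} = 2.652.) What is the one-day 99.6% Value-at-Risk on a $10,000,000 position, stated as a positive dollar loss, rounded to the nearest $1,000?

VaR = −μ + z·σ = −(-0.074%) + 2.652 × 1.01% = 2.753%.
On $10,000,000: 0.02753 × $10,000,000 = $275,300.

$275,000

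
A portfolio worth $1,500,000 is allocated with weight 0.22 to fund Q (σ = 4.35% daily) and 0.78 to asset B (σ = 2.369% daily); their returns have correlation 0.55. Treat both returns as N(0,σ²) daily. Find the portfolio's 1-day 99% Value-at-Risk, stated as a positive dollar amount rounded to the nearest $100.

σ_p² = 0.22²·4.35² + 0.78²·2.369² + 2·0.55·0.22·0.78·4.35·2.369 = 6.2755 (%²).
σ_p = √6.2755 = 2.505%.
At 99%, z = 2.326.
VaR = 2.326 × 2.505% = 5.827%; on $1,500,000 that is $87,405.

$87,400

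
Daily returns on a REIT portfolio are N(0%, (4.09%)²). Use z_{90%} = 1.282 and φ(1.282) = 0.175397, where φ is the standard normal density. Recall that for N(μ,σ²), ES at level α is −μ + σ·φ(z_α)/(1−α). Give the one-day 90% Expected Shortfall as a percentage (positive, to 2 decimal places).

7.17%

Tail multiplier: φ(z)/(1−α) = 0.175397 / 0.1 = 1.754.
ES = 4.09% × 1.754 = 7.174%.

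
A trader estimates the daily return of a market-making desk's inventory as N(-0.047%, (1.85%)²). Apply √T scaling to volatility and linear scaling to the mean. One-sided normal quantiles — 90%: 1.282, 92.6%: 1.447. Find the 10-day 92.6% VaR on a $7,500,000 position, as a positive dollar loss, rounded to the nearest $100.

σ_{10d} = 1.85% × √10 = 5.850%; μ_{10d} = 10 × -0.047% = -0.470%.
VaR = −(-0.470%) + 1.447 × 5.850% = 8.935%.
On $7,500,000: 0.08935 × $7,500,000 = $670,125.

$670,100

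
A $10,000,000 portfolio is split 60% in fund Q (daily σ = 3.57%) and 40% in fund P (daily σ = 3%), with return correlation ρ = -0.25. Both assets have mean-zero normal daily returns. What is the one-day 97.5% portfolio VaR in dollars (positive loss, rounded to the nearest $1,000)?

$427,000

σ_p² = 0.6²·3.57² + 0.4²·3² + 2·-0.25·0.6·0.4·3.57·3 = 4.7430 (%²).
σ_p = √4.7430 = 2.178%.
At 97.5%, z = 1.960.
VaR = 1.960 × 2.178% = 4.269%; on $10,000,000 that is $426,900.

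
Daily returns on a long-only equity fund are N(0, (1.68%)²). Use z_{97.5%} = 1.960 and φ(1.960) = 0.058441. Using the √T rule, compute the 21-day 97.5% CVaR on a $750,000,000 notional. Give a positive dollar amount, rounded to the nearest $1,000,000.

$135,000,000

σ_{21d} = 1.68% × √21 = 7.699%.
ES multiplier = φ(z)/(1−α) = 0.058441/0.025 = 2.338.
ES = 7.699% × 2.338 = 18.000%; on $750,000,000: $135,000,000.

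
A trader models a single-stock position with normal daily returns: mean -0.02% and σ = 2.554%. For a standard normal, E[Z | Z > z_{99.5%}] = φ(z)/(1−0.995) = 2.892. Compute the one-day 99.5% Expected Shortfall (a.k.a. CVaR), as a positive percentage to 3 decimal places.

ES = −(-0.02%) + 2.554% × 2.892 = 7.406%.

7.406%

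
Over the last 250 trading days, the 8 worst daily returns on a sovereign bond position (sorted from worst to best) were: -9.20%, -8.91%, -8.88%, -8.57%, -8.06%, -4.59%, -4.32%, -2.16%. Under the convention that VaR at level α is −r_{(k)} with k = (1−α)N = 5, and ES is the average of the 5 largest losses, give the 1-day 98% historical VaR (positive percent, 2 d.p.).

8.06%

k = 5; the 5th lowest return is -8.06%, so VaR = 8.06%.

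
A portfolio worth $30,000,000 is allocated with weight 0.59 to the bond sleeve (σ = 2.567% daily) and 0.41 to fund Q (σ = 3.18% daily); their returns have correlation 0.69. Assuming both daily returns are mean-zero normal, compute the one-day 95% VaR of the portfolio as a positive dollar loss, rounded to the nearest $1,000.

σ_p² = 0.59²·2.567² + 0.41²·3.18² + 2·0.69·0.59·0.41·2.567·3.18 = 6.7187 (%²).
σ_p = √6.7187 = 2.592%.
At 95%, z = 1.645.
VaR = 1.645 × 2.592% = 4.264%; on $30,000,000 that is $1,279,200.

$1,279,000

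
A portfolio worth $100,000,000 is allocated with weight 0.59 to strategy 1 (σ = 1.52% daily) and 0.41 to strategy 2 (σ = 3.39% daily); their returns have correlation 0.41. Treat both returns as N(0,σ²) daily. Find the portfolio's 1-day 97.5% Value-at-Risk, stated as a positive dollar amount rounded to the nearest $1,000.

$3,800,000

σ_p² = 0.59²·1.52² + 0.41²·3.39² + 2·0.41·0.59·0.41·1.52·3.39 = 3.7582 (%²).
σ_p = √3.7582 = 1.939%.
At 97.5%, z = 1.960.
VaR = 1.960 × 1.939% = 3.800%; on $100,000,000 that is $3,800,000.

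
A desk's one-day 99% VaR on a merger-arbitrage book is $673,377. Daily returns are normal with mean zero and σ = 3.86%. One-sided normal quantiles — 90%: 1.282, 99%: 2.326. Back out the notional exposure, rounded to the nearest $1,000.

$7,500,000

VaR as a fraction of value: z·σ = 2.326 × 3.86% = 8.97836%.
Position = $673,377 / 0.0897836 = $7,500,000.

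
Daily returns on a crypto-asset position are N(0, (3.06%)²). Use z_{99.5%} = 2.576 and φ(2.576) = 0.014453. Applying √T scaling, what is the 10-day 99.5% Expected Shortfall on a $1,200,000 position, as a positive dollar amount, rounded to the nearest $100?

σ_{10d} = 3.06% × √10 = 9.677%.
ES multiplier = φ(z)/(1−α) = 0.014453/0.005 = 2.891.
ES = 9.677% × 2.891 = 27.976%; on $1,200,000: $335,712.

$335,700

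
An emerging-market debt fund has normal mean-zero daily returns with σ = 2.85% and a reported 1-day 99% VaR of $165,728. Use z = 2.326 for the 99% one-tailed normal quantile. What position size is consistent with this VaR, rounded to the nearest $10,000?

VaR as a fraction of value: z·σ = 2.326 × 2.85% = 6.6291%.
Position = $165,728 / 0.066291 = $2,500,008.

$2,500,000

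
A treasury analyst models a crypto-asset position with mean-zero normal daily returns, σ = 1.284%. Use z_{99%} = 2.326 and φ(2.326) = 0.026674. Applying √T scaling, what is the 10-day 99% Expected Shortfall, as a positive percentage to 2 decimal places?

10.83%

σ_{10d} = 1.284% × √10 = 4.060%.
ES multiplier = φ(z)/(1−α) = 0.026674/0.01 = 2.667.
ES = 4.060% × 2.667 = 10.828%.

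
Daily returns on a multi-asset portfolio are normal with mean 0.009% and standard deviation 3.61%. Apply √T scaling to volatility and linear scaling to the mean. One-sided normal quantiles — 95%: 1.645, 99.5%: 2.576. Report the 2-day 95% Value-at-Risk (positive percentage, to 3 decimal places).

8.380%

σ_{2d} = 3.61% × √2 = 5.105%; μ_{2d} = 2 × 0.009% = 0.018%.
VaR = −(0.018%) + 1.645 × 5.105% = 8.380%.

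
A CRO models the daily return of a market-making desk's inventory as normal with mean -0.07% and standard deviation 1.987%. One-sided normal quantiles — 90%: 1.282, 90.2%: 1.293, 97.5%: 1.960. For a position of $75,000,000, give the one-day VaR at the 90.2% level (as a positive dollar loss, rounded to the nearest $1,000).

$1,979,000

VaR = −μ + z·σ = −(-0.07%) + 1.293 × 1.987% = 2.639%.
On $75,000,000: 0.02639 × $75,000,000 = $1,979,250.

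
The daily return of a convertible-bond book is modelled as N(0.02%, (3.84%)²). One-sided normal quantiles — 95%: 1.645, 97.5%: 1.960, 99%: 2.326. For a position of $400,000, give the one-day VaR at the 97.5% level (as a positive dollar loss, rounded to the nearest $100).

VaR = −μ + z·σ = −(0.02%) + 1.960 × 3.84% = 7.506%.
On $400,000: 0.07506 × $400,000 = $30,024.

$30,000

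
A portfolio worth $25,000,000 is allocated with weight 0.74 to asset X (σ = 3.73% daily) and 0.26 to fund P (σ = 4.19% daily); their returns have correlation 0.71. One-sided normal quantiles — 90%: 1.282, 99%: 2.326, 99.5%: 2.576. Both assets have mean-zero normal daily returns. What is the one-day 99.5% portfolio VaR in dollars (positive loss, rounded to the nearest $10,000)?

$2,330,000

σ_p² = 0.74²·3.73² + 0.26²·4.19² + 2·0.71·0.74·0.26·3.73·4.19 = 13.0754 (%²).
σ_p = √13.0754 = 3.616%.
VaR = 2.576 × 3.616% = 9.315%; on $25,000,000 that is $2,328,750.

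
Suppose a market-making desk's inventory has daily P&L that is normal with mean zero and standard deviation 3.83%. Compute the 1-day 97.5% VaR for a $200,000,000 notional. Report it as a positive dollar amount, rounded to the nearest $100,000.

At 97.5% one-sided, z = 1.960.
VaR = z·σ = 1.960 × 3.83% = 7.507%.
On $200,000,000: 0.07507 × $200,000,000 = $15,014,000.

$15,000,000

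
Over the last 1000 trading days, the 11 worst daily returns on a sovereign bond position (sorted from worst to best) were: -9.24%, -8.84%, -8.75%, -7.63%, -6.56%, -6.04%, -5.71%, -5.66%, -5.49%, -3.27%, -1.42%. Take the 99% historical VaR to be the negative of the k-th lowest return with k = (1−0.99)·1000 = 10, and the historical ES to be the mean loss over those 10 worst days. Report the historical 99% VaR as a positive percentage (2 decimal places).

3.27%

k = 10; the 10th lowest return is -3.27%, so VaR = 3.27%.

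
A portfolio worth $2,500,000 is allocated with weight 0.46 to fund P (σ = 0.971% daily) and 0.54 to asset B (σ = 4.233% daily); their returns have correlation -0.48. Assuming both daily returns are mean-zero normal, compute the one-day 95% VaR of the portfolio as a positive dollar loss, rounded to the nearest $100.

$86,700

σ_p² = 0.46²·0.971² + 0.54²·4.233² + 2·-0.48·0.46·0.54·0.971·4.233 = 4.4443 (%²).
σ_p = √4.4443 = 2.108%.
At 95%, z = 1.645.
VaR = 1.645 × 2.108% = 3.468%; on $2,500,000 that is $86,700.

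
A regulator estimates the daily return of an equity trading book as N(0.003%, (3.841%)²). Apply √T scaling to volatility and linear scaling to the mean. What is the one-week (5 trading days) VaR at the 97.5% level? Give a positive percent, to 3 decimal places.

16.819%

At 97.5%, z = 1.960.
σ_{5d} = 3.841% × √5 = 8.589%; μ_{5d} = 5 × 0.003% = 0.015%.
VaR = −(0.015%) + 1.960 × 8.589% = 16.819%.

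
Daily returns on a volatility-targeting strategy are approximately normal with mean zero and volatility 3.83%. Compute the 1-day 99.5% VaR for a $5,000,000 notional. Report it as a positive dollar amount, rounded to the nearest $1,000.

At 99.5% one-sided, z = 2.576.
VaR = z·σ = 2.576 × 3.83% = 9.866%.
On $5,000,000: 0.09866 × $5,000,000 = $493,300.

$493,000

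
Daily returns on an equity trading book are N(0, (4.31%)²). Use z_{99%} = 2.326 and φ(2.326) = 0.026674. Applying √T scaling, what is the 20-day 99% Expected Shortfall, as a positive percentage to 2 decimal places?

51.41%

σ_{20d} = 4.31% × √20 = 19.275%.
ES multiplier = φ(z)/(1−α) = 0.026674/0.01 = 2.667.
ES = 19.275% × 2.667 = 51.406%.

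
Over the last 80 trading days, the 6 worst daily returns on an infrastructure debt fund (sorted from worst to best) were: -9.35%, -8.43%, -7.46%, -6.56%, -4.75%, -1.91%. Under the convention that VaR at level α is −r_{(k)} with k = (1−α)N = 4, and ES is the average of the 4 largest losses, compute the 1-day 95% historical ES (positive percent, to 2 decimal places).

7.95%

The 4 worst returns sum to -31.80%.
ES = −(-31.80%) / 4 = 7.95%.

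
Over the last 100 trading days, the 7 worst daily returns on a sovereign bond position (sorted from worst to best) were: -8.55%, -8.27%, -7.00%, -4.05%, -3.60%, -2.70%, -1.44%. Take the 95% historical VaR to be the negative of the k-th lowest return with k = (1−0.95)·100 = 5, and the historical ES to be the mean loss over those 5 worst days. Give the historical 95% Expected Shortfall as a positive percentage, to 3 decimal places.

6.294%

The 5 worst returns sum to -31.47%.
ES = −(-31.47%) / 5 = 6.294%.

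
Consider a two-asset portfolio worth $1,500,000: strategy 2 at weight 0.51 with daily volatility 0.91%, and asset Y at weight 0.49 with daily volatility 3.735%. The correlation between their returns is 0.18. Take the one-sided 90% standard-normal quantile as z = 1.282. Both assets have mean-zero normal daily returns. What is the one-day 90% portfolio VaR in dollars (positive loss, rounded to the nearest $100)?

$37,800

σ_p² = 0.51²·0.91² + 0.49²·3.735² + 2·0.18·0.51·0.49·0.91·3.735 = 3.8706 (%²).
σ_p = √3.8706 = 1.967%.
VaR = 1.282 × 1.967% = 2.522%; on $1,500,000 that is $37,830.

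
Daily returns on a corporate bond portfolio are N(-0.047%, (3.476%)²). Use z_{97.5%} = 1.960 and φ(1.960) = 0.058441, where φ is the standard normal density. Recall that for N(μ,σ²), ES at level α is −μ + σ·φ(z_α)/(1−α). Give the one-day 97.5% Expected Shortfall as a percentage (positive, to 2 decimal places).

8.17%

Tail multiplier: φ(z)/(1−α) = 0.058441 / 0.025 = 2.338.
ES = −(-0.047%) + 3.476% × 2.338 = 8.174%.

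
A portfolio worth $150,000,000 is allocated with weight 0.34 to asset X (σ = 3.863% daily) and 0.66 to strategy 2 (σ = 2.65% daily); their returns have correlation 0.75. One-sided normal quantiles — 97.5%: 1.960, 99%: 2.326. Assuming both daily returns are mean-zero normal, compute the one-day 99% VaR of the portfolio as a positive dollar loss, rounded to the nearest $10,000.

$10,010,000

σ_p² = 0.34²·3.863² + 0.66²·2.65² + 2·0.75·0.34·0.66·3.863·2.65 = 8.2298 (%²).
σ_p = √8.2298 = 2.869%.
VaR = 2.326 × 2.869% = 6.673%; on $150,000,000 that is $10,009,500.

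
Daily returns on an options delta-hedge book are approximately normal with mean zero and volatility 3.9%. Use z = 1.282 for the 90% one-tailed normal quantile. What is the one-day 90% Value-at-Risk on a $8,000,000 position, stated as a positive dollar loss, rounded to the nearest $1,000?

$400,000

VaR = z·σ = 1.282 × 3.9% = 5.000%.
On $8,000,000: 0.05000 × $8,000,000 = $400,000.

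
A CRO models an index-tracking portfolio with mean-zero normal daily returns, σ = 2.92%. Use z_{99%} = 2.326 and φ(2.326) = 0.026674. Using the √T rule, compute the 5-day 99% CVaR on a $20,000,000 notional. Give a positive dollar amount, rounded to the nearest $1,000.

σ_{5d} = 2.92% × √5 = 6.529%.
ES multiplier = φ(z)/(1−α) = 0.026674/0.01 = 2.667.
ES = 6.529% × 2.667 = 17.413%; on $20,000,000: $3,482,600.

$3,483,000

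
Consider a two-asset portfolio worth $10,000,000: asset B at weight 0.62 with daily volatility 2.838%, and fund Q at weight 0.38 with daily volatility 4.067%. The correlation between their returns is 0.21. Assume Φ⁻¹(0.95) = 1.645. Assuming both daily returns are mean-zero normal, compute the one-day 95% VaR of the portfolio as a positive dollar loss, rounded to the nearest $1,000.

$423,000

σ_p² = 0.62²·2.838² + 0.38²·4.067² + 2·0.21·0.62·0.38·2.838·4.067 = 6.6266 (%²).
σ_p = √6.6266 = 2.574%.
VaR = 1.645 × 2.574% = 4.234%; on $10,000,000 that is $423,400.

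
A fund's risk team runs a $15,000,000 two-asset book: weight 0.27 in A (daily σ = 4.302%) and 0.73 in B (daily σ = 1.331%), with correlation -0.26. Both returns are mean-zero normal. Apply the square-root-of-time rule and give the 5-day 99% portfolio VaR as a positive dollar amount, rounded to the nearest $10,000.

σ_p = √(0.27²·4.302² + 0.73²·1.331² + 2·-0.26·0.27·0.73·4.302·1.331) = 1.306%.
σ_{5d} = 1.306% × √5 = 2.920%.
z(99%) = 2.326.
VaR = 2.326 × 2.920% = 6.792%; on $15,000,000 that is $1,018,800.

$1,020,000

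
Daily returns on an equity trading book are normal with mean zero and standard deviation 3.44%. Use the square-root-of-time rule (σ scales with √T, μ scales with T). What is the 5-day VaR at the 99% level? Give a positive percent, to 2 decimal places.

17.89%

At 99%, z = 2.326.
σ_{5d} = 3.44% × √5 = 7.692%.
VaR = 2.326 × 7.692% = 17.892%.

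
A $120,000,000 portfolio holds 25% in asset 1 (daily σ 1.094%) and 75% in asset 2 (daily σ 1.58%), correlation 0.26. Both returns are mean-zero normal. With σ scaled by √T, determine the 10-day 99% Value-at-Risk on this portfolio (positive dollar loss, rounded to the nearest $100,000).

$11,300,000

σ_p = √(0.25²·1.094² + 0.75²·1.58² + 2·0.26·0.25·0.75·1.094·1.58) = 1.284%.
σ_{10d} = 1.284% × √10 = 4.060%.
z(99%) = 2.326.
VaR = 2.326 × 4.060% = 9.444%; on $120,000,000 that is $11,332,800.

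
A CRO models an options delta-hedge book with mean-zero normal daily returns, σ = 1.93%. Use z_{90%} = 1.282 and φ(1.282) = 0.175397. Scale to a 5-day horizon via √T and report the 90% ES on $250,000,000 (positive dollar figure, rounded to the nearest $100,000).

$18,900,000

σ_{5d} = 1.93% × √5 = 4.316%.
ES multiplier = φ(z)/(1−α) = 0.175397/0.1 = 1.754.
ES = 4.316% × 1.754 = 7.570%; on $250,000,000: $18,925,000.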